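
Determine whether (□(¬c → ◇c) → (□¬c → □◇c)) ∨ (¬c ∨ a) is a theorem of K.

Valid in K

Tableau for the negation ¬((□(¬c → ◇c) → (□¬c → □◇c)) ∨ (¬c ∨ a)):
1. ¬((□(¬c → ◇c) → (□¬c → □◇c)) ∨ (¬c ∨ a)), w0
2. ¬(□(¬c → ◇c) → (□¬c → □◇c)), w0
3. ¬(¬c ∨ a), w0
4. □(¬c → ◇c), w0
5. ¬(□¬c → □◇c), w0
6. c, w0
7. ¬a, w0
8. □¬c, w0
9. ¬□◇c, w0
10. ¬◇c, w1
11. ¬c → ◇c, w1
12. ¬c, w1
13. ◇c, w1
14. c, w2
15. ¬c, w2
Accessibility: w0Rw1, w1Rw2
Branch closes: c and ¬c both at w2.
Every branch of the negation's tableau closes; the branch above is one of them.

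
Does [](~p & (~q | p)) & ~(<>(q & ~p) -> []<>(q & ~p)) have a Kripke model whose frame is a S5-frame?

1. [](~p & (~q | p)) & ~(<>(q & ~p) -> []<>(q & ~p)), w0
2. [](~p & (~q | p)), w0
3. ~(<>(q & ~p) -> []<>(q & ~p)), w0
4. <>(q & ~p), w0
5. ~[]<>(q & ~p), w0
6. ~p & (~q | p), w0
7. ~p, w0
8. ~q | p, w0
9. ~q, w0
10. q & ~p, w1
11. q, w1
12. ~p, w1
13. ~p & (~q | p), w1
14. ~q | p, w1
15. p, w1
Accessibility: w0Rw0, w0Rw1, w1Rw0, w1Rw1
Branch closes: p and ~p both at w1.
All branches of the tableau close; one closing branch shown above.

Unsatisfiable (every branch closes)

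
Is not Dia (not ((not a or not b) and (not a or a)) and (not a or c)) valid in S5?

No, not valid

Tableau for the negation Dia (not ((not a or not b) and (not a or a)) and (not a or c)):
1. Dia (not ((not a or not b) and (not a or a)) and (not a or c)), 0
2. not ((not a or not b) and (not a or a)) and (not a or c), 1   [Dia-rule on 1: fresh world 1, 0R1]
3. not ((not a or not b) and (not a or a)), 1   [and-rule on 2]
4. not a or c, 1   [and-rule on 2]
5. not (not a or not b), 1   [neg-and-rule on 3 (branches; this branch)]
6. a, 1   [neg-or-rule on 5]
7. b, 1   [neg-or-rule on 5]
8. c, 1   [or-rule on 4 (branches; this branch)]
Accessibility: 0R0, 0R1, 1R0, 1R1
The negation has an open branch (countermodel exists).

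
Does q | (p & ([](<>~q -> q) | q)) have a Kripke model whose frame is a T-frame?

Satisfiable

1. q | (p & ([](<>~q -> q) | q)), 0
2. p & ([](<>~q -> q) | q), 0   [|-rule on 1 (branches; this branch)]
3. p, 0   [&-rule on 2]
4. [](<>~q -> q) | q, 0   [&-rule on 2]
5. q, 0   [|-rule on 4 (branches; this branch)]
Accessibility: 0R0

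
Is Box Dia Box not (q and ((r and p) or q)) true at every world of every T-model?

No, not valid

Tableau for the negation not Box Dia Box not (q and ((r and p) or q)):
1. not Box Dia Box not (q and ((r and p) or q)), w0
2. not Dia Box not (q and ((r and p) or q)), w1
3. not Box not (q and ((r and p) or q)), w1
4. q and ((r and p) or q), w2
5. q, w2
6. (r and p) or q, w2
7. not Box not (q and ((r and p) or q)), w2
8. q and ((r and p) or q), w3
9. q, w3
10. (r and p) or q, w3
Accessibility: w0Rw0, w0Rw1, w1Rw1, w1Rw2, w2Rw2, w2Rw3, w3Rw3
The negation has an open branch (countermodel exists).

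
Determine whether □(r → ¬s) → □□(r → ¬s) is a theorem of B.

No, not valid

Tableau for the negation ¬(□(r → ¬s) → □□(r → ¬s)):
1. ¬(□(r → ¬s) → □□(r → ¬s)), w0
2. □(r → ¬s), w0   [¬→-rule on 1]
3. ¬□□(r → ¬s), w0   [¬→-rule on 1]
4. r → ¬s, w0   [□-rule on 2 via w0Rw0]
5. ¬s, w0   [→-rule on 4 (branches; this branch)]
6. ¬□(r → ¬s), w1   [¬□-rule on 3: fresh world w1, w0Rw1]
7. r → ¬s, w1   [□-rule on 2 via w0Rw1]
8. ¬s, w1   [→-rule on 7 (branches; this branch)]
9. ¬(r → ¬s), w2   [¬□-rule on 6: fresh world w2, w1Rw2]
10. r, w2   [¬→-rule on 9]
11. s, w2   [¬→-rule on 9]
Accessibility: w0Rw0, w0Rw1, w1Rw0, w1Rw1, w1Rw2, w2Rw1, w2Rw2
The negation has an open branch (countermodel exists).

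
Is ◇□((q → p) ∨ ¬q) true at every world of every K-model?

Not valid

Tableau for the negation ¬◇□((q → p) ∨ ¬q):
1. ¬◇□((q → p) ∨ ¬q), w0
The negation has an open branch (countermodel exists).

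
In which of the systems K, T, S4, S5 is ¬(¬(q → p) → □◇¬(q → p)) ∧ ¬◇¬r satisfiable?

K, T, S4

S5-tableau for the formula:
1. ¬(¬(q → p) → □◇¬(q → p)) ∧ ¬◇¬r, w0
2. ¬(¬(q → p) → □◇¬(q → p)), w0
3. ¬◇¬r, w0
4. ¬(q → p), w0
5. ¬□◇¬(q → p), w0
6. q, w0
7. ¬p, w0
8. r, w0
9. ¬◇¬(q → p), w1
10. r, w1
11. q → p, w0
12. q → p, w1
13. p, w0
Accessibility: w0Rw0, w0Rw1, w1Rw0, w1Rw1
Branch closes: p and ¬p both at w0.
Every branch closes (one shown): unsatisfiable in S5.
S4-tableau for the formula:
1. ¬(¬(q → p) → □◇¬(q → p)) ∧ ¬◇¬r, w0
2. ¬(¬(q → p) → □◇¬(q → p)), w0
3. ¬◇¬r, w0
4. ¬(q → p), w0
5. ¬□◇¬(q → p), w0
6. q, w0
7. ¬p, w0
8. r, w0
9. ¬◇¬(q → p), w1
10. r, w1
11. q → p, w1
12. p, w1
Accessibility: w0Rw0, w0Rw1, w1Rw1
Complete open branch: satisfiable in S4, hence also in K, T (this S4-model is also a K-model and a T-model).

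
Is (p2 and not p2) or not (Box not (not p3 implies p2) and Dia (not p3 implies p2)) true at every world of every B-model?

Yes, valid

Tableau for the negation not ((p2 and not p2) or not (Box not (not p3 implies p2) and Dia (not p3 implies p2))):
1. not ((p2 and not p2) or not (Box not (not p3 implies p2) and Dia (not p3 implies p2))), 0
2. not (p2 and not p2), 0   [neg-or-rule on 1]
3. Box not (not p3 implies p2) and Dia (not p3 implies p2), 0   [neg-or-rule on 1]
4. Box not (not p3 implies p2), 0   [and-rule on 3]
5. Dia (not p3 implies p2), 0   [and-rule on 3]
6. not (not p3 implies p2), 0   [Box-rule on 4 via 0R0]
7. not p3, 0   [neg-implies-rule on 6]
8. not p2, 0   [neg-implies-rule on 6]
9. not p3 implies p2, 1   [Dia-rule on 5: fresh world 1, 0R1]
10. not (not p3 implies p2), 1   [Box-rule on 4 via 0R1]
11. not p3, 1   [neg-implies-rule on 10]
12. not p2, 1   [neg-implies-rule on 10]
13. p2, 1   [implies-rule on 9 (branches; this branch)]
Accessibility: 0R0, 0R1, 1R0, 1R1
Branch closes: p2 and not p2 both at 1.
Every branch of the negation's tableau closes; the branch above is one of them.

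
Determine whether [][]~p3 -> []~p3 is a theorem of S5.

Tableau for the negation ~([][]~p3 -> []~p3):
1. ~([][]~p3 -> []~p3), w0
2. [][]~p3, w0
3. ~[]~p3, w0
4. []~p3, w0
5. ~p3, w0
6. p3, w1
7. []~p3, w1
8. ~p3, w1
Accessibility: w0Rw0, w0Rw1, w1Rw0, w1Rw1
Branch closes: p3 and ~p3 both at w1.
Every branch of the negation's tableau closes; the branch above is one of them.

Valid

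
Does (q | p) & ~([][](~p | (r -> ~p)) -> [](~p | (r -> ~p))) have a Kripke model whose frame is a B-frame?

Unsatisfiable

1. (q | p) & ~([][](~p | (r -> ~p)) -> [](~p | (r -> ~p))), u
2. q | p, u
3. ~([][](~p | (r -> ~p)) -> [](~p | (r -> ~p))), u
4. [][](~p | (r -> ~p)), u
5. ~[](~p | (r -> ~p)), u
6. [](~p | (r -> ~p)), u
7. ~p | (r -> ~p), u
8. p, u
9. r -> ~p, u
10. ~r, u
11. ~(~p | (r -> ~p)), v
12. p, v
13. ~(r -> ~p), v
14. r, v
15. [](~p | (r -> ~p)), v
16. ~p | (r -> ~p), v
17. r -> ~p, v
18. ~p, v
Accessibility: uRu, uRv, vRu, vRv
Branch closes: p and ~p both at v.
(One branch shown.) All branches close.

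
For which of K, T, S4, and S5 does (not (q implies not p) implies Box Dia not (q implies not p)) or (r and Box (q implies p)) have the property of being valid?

S4-tableau for the negation not ((not (q implies not p) implies Box Dia not (q implies not p)) or (r and Box (q implies p))):
1. not ((not (q implies not p) implies Box Dia not (q implies not p)) or (r and Box (q implies p))), 0
2. not (not (q implies not p) implies Box Dia not (q implies not p)), 0
3. not (r and Box (q implies p)), 0
4. not (q implies not p), 0
5. not Box Dia not (q implies not p), 0
6. q, 0
7. p, 0
8. not Box (q implies p), 0
9. not Dia not (q implies not p), 1
10. q implies not p, 1
11. not p, 1
12. not (q implies p), 2
13. q, 2
14. not p, 2
Accessibility: 0R0, 0R1, 0R2, 1R1, 2R2
Complete open branch: countermodel on an S4-frame, so not valid in S4, nor in K, T (the same frame is also a K-frame and a T-frame).
S5-tableau for the negation not ((not (q implies not p) implies Box Dia not (q implies not p)) or (r and Box (q implies p))):
1. not ((not (q implies not p) implies Box Dia not (q implies not p)) or (r and Box (q implies p))), 0
2. not (not (q implies not p) implies Box Dia not (q implies not p)), 0
3. not (r and Box (q implies p)), 0
4. not (q implies not p), 0
5. not Box Dia not (q implies not p), 0
6. q, 0
7. p, 0
8. not Box (q implies p), 0
9. not Dia not (q implies not p), 1
10. q implies not p, 0
11. q implies not p, 1
12. not p, 0
Accessibility: 0R0, 0R1, 1R0, 1R1
Branch closes: p and not p both at 0.
Every branch closes (one shown): valid in S5.

S5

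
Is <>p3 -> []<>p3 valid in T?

Tableau for the negation ~(<>p3 -> []<>p3):
1. ~(<>p3 -> []<>p3), u
2. <>p3, u
3. ~[]<>p3, u
4. p3, v
5. ~<>p3, w
6. ~p3, w
Accessibility: uRu, uRv, uRw, vRv, wRw
The negation has an open branch (countermodel exists).

No, not valid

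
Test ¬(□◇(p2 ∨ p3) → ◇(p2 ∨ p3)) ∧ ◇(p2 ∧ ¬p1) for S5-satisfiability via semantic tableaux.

Unsatisfiable

1. ¬(□◇(p2 ∨ p3) → ◇(p2 ∨ p3)) ∧ ◇(p2 ∧ ¬p1), w0
2. ¬(□◇(p2 ∨ p3) → ◇(p2 ∨ p3)), w0   [∧-rule on 1]
3. ◇(p2 ∧ ¬p1), w0   [∧-rule on 1]
4. □◇(p2 ∨ p3), w0   [¬→-rule on 2]
5. ¬◇(p2 ∨ p3), w0   [¬→-rule on 2]
6. ◇(p2 ∨ p3), w0   [□-rule on 4 via w0Rw0]
7. ¬(p2 ∨ p3), w0   [¬◇-rule on 5 via w0Rw0]
8. ¬p2, w0   [¬∨-rule on 7]
9. ¬p3, w0   [¬∨-rule on 7]
10. p2 ∧ ¬p1, w1   [◇-rule on 3: fresh world w1, w0Rw1]
11. p2, w1   [∧-rule on 10]
12. ¬p1, w1   [∧-rule on 10]
13. ◇(p2 ∨ p3), w1   [□-rule on 4 via w0Rw1]
14. ¬(p2 ∨ p3), w1   [¬◇-rule on 5 via w0Rw1]
15. ¬p2, w1   [¬∨-rule on 14]
16. ¬p3, w1   [¬∨-rule on 14]
Accessibility: w0Rw0, w0Rw1, w1Rw0, w1Rw1
Branch closes: p2 and ¬p2 both at w1.
All branches of the tableau close; one closing branch shown above.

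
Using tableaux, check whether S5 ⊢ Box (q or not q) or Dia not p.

Tableau for the negation not (Box (q or not q) or Dia not p):
1. not (Box (q or not q) or Dia not p), 0
2. not Box (q or not q), 0
3. not Dia not p, 0
4. p, 0
5. not (q or not q), 1
6. not q, 1
7. q, 1
Accessibility: 0R0, 0R1, 1R0, 1R1
Branch closes: q and not q both at 1.
All branches of the negation close; one closing branch shown above.

Yes, valid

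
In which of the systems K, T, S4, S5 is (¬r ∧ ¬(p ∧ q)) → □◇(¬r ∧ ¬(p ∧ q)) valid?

S5-tableau for the negation ¬((¬r ∧ ¬(p ∧ q)) → □◇(¬r ∧ ¬(p ∧ q))):
1. ¬((¬r ∧ ¬(p ∧ q)) → □◇(¬r ∧ ¬(p ∧ q))), 0
2. ¬r ∧ ¬(p ∧ q), 0
3. ¬□◇(¬r ∧ ¬(p ∧ q)), 0
4. ¬r, 0
5. ¬(p ∧ q), 0
6. ¬q, 0
7. ¬◇(¬r ∧ ¬(p ∧ q)), 1
8. ¬(¬r ∧ ¬(p ∧ q)), 0
9. ¬(¬r ∧ ¬(p ∧ q)), 1
10. p ∧ q, 0
11. p, 0
12. q, 0
Accessibility: 0R0, 0R1, 1R0, 1R1
Branch closes: q and ¬q both at 0.
Every branch closes (one shown): valid in S5.
S4-tableau for the negation ¬((¬r ∧ ¬(p ∧ q)) → □◇(¬r ∧ ¬(p ∧ q))):
1. ¬((¬r ∧ ¬(p ∧ q)) → □◇(¬r ∧ ¬(p ∧ q))), 0
2. ¬r ∧ ¬(p ∧ q), 0
3. ¬□◇(¬r ∧ ¬(p ∧ q)), 0
4. ¬r, 0
5. ¬(p ∧ q), 0
6. ¬q, 0
7. ¬◇(¬r ∧ ¬(p ∧ q)), 1
8. ¬(¬r ∧ ¬(p ∧ q)), 1
9. p ∧ q, 1
10. p, 1
11. q, 1
Accessibility: 0R0, 0R1, 1R1
Complete open branch: countermodel on an S4-frame, so not valid in S4, nor in K, T (the same frame is also a K-frame and a T-frame).

S5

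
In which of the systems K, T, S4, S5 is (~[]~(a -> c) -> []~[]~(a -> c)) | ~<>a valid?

S5

S4-tableau for the negation ~((~[]~(a -> c) -> []~[]~(a -> c)) | ~<>a):
1. ~((~[]~(a -> c) -> []~[]~(a -> c)) | ~<>a), 0
2. ~(~[]~(a -> c) -> []~[]~(a -> c)), 0
3. <>a, 0
4. ~[]~(a -> c), 0
5. ~[]~[]~(a -> c), 0
6. a, 1
7. a -> c, 2
8. c, 2
9. []~(a -> c), 3
10. ~(a -> c), 3
11. a, 3
12. ~c, 3
Accessibility: 0R0, 0R1, 0R2, 0R3, 1R1, 2R2, 3R3
Complete open branch: countermodel on an S4-frame, so not valid in S4, nor in K, T (the same frame is also a K-frame and a T-frame).
S5-tableau for the negation ~((~[]~(a -> c) -> []~[]~(a -> c)) | ~<>a):
1. ~((~[]~(a -> c) -> []~[]~(a -> c)) | ~<>a), 0
2. ~(~[]~(a -> c) -> []~[]~(a -> c)), 0
3. <>a, 0
4. ~[]~(a -> c), 0
5. ~[]~[]~(a -> c), 0
6. a, 1
7. a -> c, 2
8. c, 2
9. []~(a -> c), 3
10. ~(a -> c), 0
11. a, 0
12. ~c, 0
13. ~(a -> c), 1
14. ~c, 1
15. ~(a -> c), 2
16. a, 2
17. ~c, 2
Accessibility: 0R0, 0R1, 0R2, 0R3, 1R0, 1R1, 1R2, 1R3, 2R0, 2R1, 2R2, 2R3, 3R0, 3R1, 3R2, 3R3
Branch closes: c and ~c both at 2.
Every branch closes (one shown): valid in S5.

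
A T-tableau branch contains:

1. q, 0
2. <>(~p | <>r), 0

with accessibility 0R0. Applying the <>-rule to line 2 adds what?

a fresh world 1 with 0R1, and ~p | <>r at 1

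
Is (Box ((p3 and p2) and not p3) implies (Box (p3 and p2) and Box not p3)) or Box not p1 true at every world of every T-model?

Tableau for the negation not ((Box ((p3 and p2) and not p3) implies (Box (p3 and p2) and Box not p3)) or Box not p1):
1. not ((Box ((p3 and p2) and not p3) implies (Box (p3 and p2) and Box not p3)) or Box not p1), w0
2. not (Box ((p3 and p2) and not p3) implies (Box (p3 and p2) and Box not p3)), w0   [neg-or-rule on 1]
3. not Box not p1, w0   [neg-or-rule on 1]
4. Box ((p3 and p2) and not p3), w0   [neg-implies-rule on 2]
5. not (Box (p3 and p2) and Box not p3), w0   [neg-implies-rule on 2]
6. (p3 and p2) and not p3, w0   [Box-rule on 4 via w0Rw0]
7. p3 and p2, w0   [and-rule on 6]
8. not p3, w0   [and-rule on 6]
9. p3, w0   [and-rule on 7]
10. p2, w0   [and-rule on 7]
Accessibility: w0Rw0
Branch closes: p3 and not p3 both at w0.
Every branch of the negation's tableau closes; the branch above is one of them.

Yes, valid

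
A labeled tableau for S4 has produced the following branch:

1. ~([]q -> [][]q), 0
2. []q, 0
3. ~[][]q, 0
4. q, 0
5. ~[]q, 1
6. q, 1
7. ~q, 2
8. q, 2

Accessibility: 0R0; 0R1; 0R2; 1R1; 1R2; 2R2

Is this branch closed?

Both q and ~q appear at 2.

Closed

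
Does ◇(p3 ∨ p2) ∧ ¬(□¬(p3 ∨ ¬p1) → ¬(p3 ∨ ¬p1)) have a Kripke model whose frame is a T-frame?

Unsatisfiable

1. ◇(p3 ∨ p2) ∧ ¬(□¬(p3 ∨ ¬p1) → ¬(p3 ∨ ¬p1)), w0
2. ◇(p3 ∨ p2), w0
3. ¬(□¬(p3 ∨ ¬p1) → ¬(p3 ∨ ¬p1)), w0
4. □¬(p3 ∨ ¬p1), w0
5. p3 ∨ ¬p1, w0
6. ¬(p3 ∨ ¬p1), w0
7. ¬p3, w0
8. p1, w0
9. ¬p1, w0
Accessibility: w0Rw0
Branch closes: p1 and ¬p1 both at w0.
All branches of the tableau close; one closing branch shown above.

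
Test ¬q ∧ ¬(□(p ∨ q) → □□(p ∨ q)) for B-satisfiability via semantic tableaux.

Satisfiable

1. ¬q ∧ ¬(□(p ∨ q) → □□(p ∨ q)), u
2. ¬q, u   [∧-rule on 1]
3. ¬(□(p ∨ q) → □□(p ∨ q)), u   [∧-rule on 1]
4. □(p ∨ q), u   [¬→-rule on 3]
5. ¬□□(p ∨ q), u   [¬→-rule on 3]
6. p ∨ q, u   [□-rule on 4 via uRu]
7. p, u   [∨-rule on 6 (branches; this branch)]
8. ¬□(p ∨ q), v   [¬□-rule on 5: fresh world v, uRv]
9. p ∨ q, v   [□-rule on 4 via uRv]
10. q, v   [∨-rule on 9 (branches; this branch)]
11. ¬(p ∨ q), w   [¬□-rule on 8: fresh world w, vRw]
12. ¬p, w   [¬∨-rule on 11]
13. ¬q, w   [¬∨-rule on 11]
Accessibility: uRu, uRv, vRu, vRv, vRw, wRv, wRw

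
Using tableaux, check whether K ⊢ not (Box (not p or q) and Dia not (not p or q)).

Valid in K

Tableau for the negation Box (not p or q) and Dia not (not p or q):
1. Box (not p or q) and Dia not (not p or q), 0
2. Box (not p or q), 0
3. Dia not (not p or q), 0
4. not (not p or q), 1
5. p, 1
6. not q, 1
7. not p or q, 1
8. q, 1
Accessibility: 0R1
Branch closes: q and not q both at 1.
Every branch of the negation's tableau closes; the branch above is one of them.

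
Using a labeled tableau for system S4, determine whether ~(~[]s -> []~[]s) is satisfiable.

1. ~(~[]s -> []~[]s), 0
2. ~[]s, 0
3. ~[]~[]s, 0
4. ~s, 1
5. []s, 2
6. s, 2
Accessibility: 0R0, 0R1, 0R2, 1R1, 2R2

Satisfiable (open branch found)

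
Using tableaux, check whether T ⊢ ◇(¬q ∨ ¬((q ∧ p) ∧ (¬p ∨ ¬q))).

Valid

Tableau for the negation ¬◇(¬q ∨ ¬((q ∧ p) ∧ (¬p ∨ ¬q))):
1. ¬◇(¬q ∨ ¬((q ∧ p) ∧ (¬p ∨ ¬q))), 0
2. ¬(¬q ∨ ¬((q ∧ p) ∧ (¬p ∨ ¬q))), 0
3. q, 0
4. (q ∧ p) ∧ (¬p ∨ ¬q), 0
5. q ∧ p, 0
6. ¬p ∨ ¬q, 0
7. p, 0
8. ¬q, 0
Accessibility: 0R0
Branch closes: q and ¬q both at 0.
Every branch of the negation's tableau closes; the branch above is one of them.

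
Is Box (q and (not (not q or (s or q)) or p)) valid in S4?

Tableau for the negation not Box (q and (not (not q or (s or q)) or p)):
1. not Box (q and (not (not q or (s or q)) or p)), w0
2. not (q and (not (not q or (s or q)) or p)), w1
3. not (not (not q or (s or q)) or p), w1
4. not q or (s or q), w1
5. not p, w1
6. s or q, w1
7. q, w1
Accessibility: w0Rw0, w0Rw1, w1Rw1
The negation has an open branch (countermodel exists).

Invalid (countermodel exists)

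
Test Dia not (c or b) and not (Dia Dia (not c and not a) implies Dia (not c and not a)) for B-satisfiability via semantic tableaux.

1. Dia not (c or b) and not (Dia Dia (not c and not a) implies Dia (not c and not a)), w0
2. Dia not (c or b), w0   [and-rule on 1]
3. not (Dia Dia (not c and not a) implies Dia (not c and not a)), w0   [and-rule on 1]
4. Dia Dia (not c and not a), w0   [neg-implies-rule on 3]
5. not Dia (not c and not a), w0   [neg-implies-rule on 3]
6. not (not c and not a), w0   [neg-Dia-rule on 5 via w0Rw0]
7. a, w0   [neg-and-rule on 6 (branches; this branch)]
8. not (c or b), w1   [Dia-rule on 2: fresh world w1, w0Rw1]
9. not c, w1   [neg-or-rule on 8]
10. not b, w1   [neg-or-rule on 8]
11. not (not c and not a), w1   [neg-Dia-rule on 5 via w0Rw1]
12. a, w1   [neg-and-rule on 11 (branches; this branch)]
13. Dia (not c and not a), w2   [Dia-rule on 4: fresh world w2, w0Rw2]
14. not (not c and not a), w2   [neg-Dia-rule on 5 via w0Rw2]
15. a, w2   [neg-and-rule on 14 (branches; this branch)]
16. not c and not a, w3   [Dia-rule on 13: fresh world w3, w2Rw3]
17. not c, w3   [and-rule on 16]
18. not a, w3   [and-rule on 16]
Accessibility: w0Rw0, w0Rw1, w0Rw2, w1Rw0, w1Rw1, w2Rw0, w2Rw2, w2Rw3, w3Rw2, w3Rw3

Satisfiable (open branch found)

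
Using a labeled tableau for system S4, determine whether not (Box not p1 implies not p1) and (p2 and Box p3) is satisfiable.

Unsatisfiable (every branch closes)

1. not (Box not p1 implies not p1) and (p2 and Box p3), 0
2. not (Box not p1 implies not p1), 0
3. p2 and Box p3, 0
4. Box not p1, 0
5. p1, 0
6. p2, 0
7. Box p3, 0
8. not p1, 0
Accessibility: 0R0
Branch closes: p1 and not p1 both at 0.
(One branch shown.) All branches close.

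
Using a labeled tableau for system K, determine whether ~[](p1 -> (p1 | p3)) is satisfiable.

Unsatisfiable (every branch closes)

1. ~[](p1 -> (p1 | p3)), w0
2. ~(p1 -> (p1 | p3)), w1
3. p1, w1
4. ~(p1 | p3), w1
5. ~p1, w1
6. ~p3, w1
Accessibility: w0Rw1
Branch closes: p1 and ~p1 both at w1.
All branches of the tableau close; one closing branch shown above.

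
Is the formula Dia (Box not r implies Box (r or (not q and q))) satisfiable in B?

1. Dia (Box not r implies Box (r or (not q and q))), 0
2. Box not r implies Box (r or (not q and q)), 1
3. Box (r or (not q and q)), 1
4. r or (not q and q), 0
5. r or (not q and q), 1
6. r, 0
7. r, 1
Accessibility: 0R0, 0R1, 1R0, 1R1

Satisfiable (open branch found)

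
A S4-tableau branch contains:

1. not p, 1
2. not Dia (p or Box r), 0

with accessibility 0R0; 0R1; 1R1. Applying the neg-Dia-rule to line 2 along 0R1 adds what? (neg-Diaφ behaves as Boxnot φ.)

not (p or Box r), 1

neg-Diaφ behaves as Boxnot φ: propagate the negated body to each accessible world.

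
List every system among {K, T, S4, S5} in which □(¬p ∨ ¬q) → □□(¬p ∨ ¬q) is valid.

S4-tableau for the negation ¬(□(¬p ∨ ¬q) → □□(¬p ∨ ¬q)):
1. ¬(□(¬p ∨ ¬q) → □□(¬p ∨ ¬q)), 0
2. □(¬p ∨ ¬q), 0
3. ¬□□(¬p ∨ ¬q), 0
4. ¬p ∨ ¬q, 0
5. ¬q, 0
6. ¬□(¬p ∨ ¬q), 1
7. ¬p ∨ ¬q, 1
8. ¬q, 1
9. ¬(¬p ∨ ¬q), 2
10. p, 2
11. q, 2
12. ¬p ∨ ¬q, 2
13. ¬q, 2
Accessibility: 0R0, 0R1, 0R2, 1R1, 1R2, 2R2
Branch closes: q and ¬q both at 2.
Every branch closes (one shown): valid in S4, hence also in S5 (every theorem of S4 is a theorem of S5).
T-tableau for the negation ¬(□(¬p ∨ ¬q) → □□(¬p ∨ ¬q)):
1. ¬(□(¬p ∨ ¬q) → □□(¬p ∨ ¬q)), 0
2. □(¬p ∨ ¬q), 0
3. ¬□□(¬p ∨ ¬q), 0
4. ¬p ∨ ¬q, 0
5. ¬q, 0
6. ¬□(¬p ∨ ¬q), 1
7. ¬p ∨ ¬q, 1
8. ¬q, 1
9. ¬(¬p ∨ ¬q), 2
10. p, 2
11. q, 2
Accessibility: 0R0, 0R1, 1R1, 1R2, 2R2
Complete open branch: countermodel on a T-frame, so not valid in T, nor in K (the same frame is also a K-frame).

S4, S5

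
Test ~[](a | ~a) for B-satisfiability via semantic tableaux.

No, unsatisfiable

1. ~[](a | ~a), w0
2. ~(a | ~a), w1   [~[]-rule on 1: fresh world w1, w0Rw1]
3. ~a, w1   [~|-rule on 2]
4. a, w1   [~|-rule on 2]
Accessibility: w0Rw0, w0Rw1, w1Rw0, w1Rw1
Branch closes: a and ~a both at w1.
Every branch closes; the branch above is one of them.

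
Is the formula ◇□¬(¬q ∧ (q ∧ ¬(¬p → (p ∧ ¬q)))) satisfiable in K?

Satisfiable (open branch found)

1. ◇□¬(¬q ∧ (q ∧ ¬(¬p → (p ∧ ¬q)))), 0
2. □¬(¬q ∧ (q ∧ ¬(¬p → (p ∧ ¬q)))), 1
Accessibility: 0R1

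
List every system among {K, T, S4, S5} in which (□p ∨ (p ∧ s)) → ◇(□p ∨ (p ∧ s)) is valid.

T-tableau for the negation ¬((□p ∨ (p ∧ s)) → ◇(□p ∨ (p ∧ s))):
1. ¬((□p ∨ (p ∧ s)) → ◇(□p ∨ (p ∧ s))), u
2. □p ∨ (p ∧ s), u
3. ¬◇(□p ∨ (p ∧ s)), u
4. ¬(□p ∨ (p ∧ s)), u
5. ¬□p, u
6. ¬(p ∧ s), u
7. □p, u
8. p, u
9. ¬s, u
10. ¬p, v
11. ¬(□p ∨ (p ∧ s)), v
12. ¬□p, v
13. ¬(p ∧ s), v
14. p, v
Accessibility: uRu, uRv, vRv
Branch closes: p and ¬p both at v.
Every branch closes (one shown): valid in T, hence also in S4, S5 (every theorem of T is a theorem of S4 and S5).
K-tableau for the negation ¬((□p ∨ (p ∧ s)) → ◇(□p ∨ (p ∧ s))):
1. ¬((□p ∨ (p ∧ s)) → ◇(□p ∨ (p ∧ s))), u
2. □p ∨ (p ∧ s), u
3. ¬◇(□p ∨ (p ∧ s)), u
4. p ∧ s, u
5. p, u
6. s, u
Complete open branch: countermodel on a K-frame, so not valid in K.

T, S4, S5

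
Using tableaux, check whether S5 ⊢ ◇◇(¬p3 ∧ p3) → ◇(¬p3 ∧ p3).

Valid in S5

Tableau for the negation ¬(◇◇(¬p3 ∧ p3) → ◇(¬p3 ∧ p3)):
1. ¬(◇◇(¬p3 ∧ p3) → ◇(¬p3 ∧ p3)), u
2. ◇◇(¬p3 ∧ p3), u   [¬→-rule on 1]
3. ¬◇(¬p3 ∧ p3), u   [¬→-rule on 1]
4. ¬(¬p3 ∧ p3), u   [¬◇-rule on 3 via uRu]
5. ¬p3, u   [¬∧-rule on 4 (branches; this branch)]
6. ◇(¬p3 ∧ p3), v   [◇-rule on 2: fresh world v, uRv]
7. ¬(¬p3 ∧ p3), v   [¬◇-rule on 3 via uRv]
8. ¬p3, v   [¬∧-rule on 7 (branches; this branch)]
9. ¬p3 ∧ p3, w   [◇-rule on 6: fresh world w, vRw]
10. ¬p3, w   [∧-rule on 9]
11. p3, w   [∧-rule on 9]
Accessibility: uRu, uRv, uRw, vRu, vRv, vRw, wRu, wRv, wRw
Branch closes: p3 and ¬p3 both at w.
All branches of the negation close; one closing branch shown above.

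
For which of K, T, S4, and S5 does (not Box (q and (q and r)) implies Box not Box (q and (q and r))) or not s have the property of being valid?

S4-tableau for the negation not ((not Box (q and (q and r)) implies Box not Box (q and (q and r))) or not s):
1. not ((not Box (q and (q and r)) implies Box not Box (q and (q and r))) or not s), 0
2. not (not Box (q and (q and r)) implies Box not Box (q and (q and r))), 0
3. s, 0
4. not Box (q and (q and r)), 0
5. not Box not Box (q and (q and r)), 0
6. not (q and (q and r)), 1
7. not (q and r), 1
8. not r, 1
9. Box (q and (q and r)), 2
10. q and (q and r), 2
11. q, 2
12. q and r, 2
13. r, 2
Accessibility: 0R0, 0R1, 0R2, 1R1, 2R2
Complete open branch: countermodel on an S4-frame, so not valid in S4, nor in K, T (the same frame is also a K-frame and a T-frame).
S5-tableau for the negation not ((not Box (q and (q and r)) implies Box not Box (q and (q and r))) or not s):
1. not ((not Box (q and (q and r)) implies Box not Box (q and (q and r))) or not s), 0
2. not (not Box (q and (q and r)) implies Box not Box (q and (q and r))), 0
3. s, 0
4. not Box (q and (q and r)), 0
5. not Box not Box (q and (q and r)), 0
6. not (q and (q and r)), 1
7. not (q and r), 1
8. not r, 1
9. Box (q and (q and r)), 2
10. q and (q and r), 0
11. q, 0
12. q and r, 0
13. r, 0
14. q and (q and r), 1
15. q, 1
16. q and r, 1
17. r, 1
Accessibility: 0R0, 0R1, 0R2, 1R0, 1R1, 1R2, 2R0, 2R1, 2R2
Branch closes: r and not r both at 1.
Every branch closes (one shown): valid in S5.

S5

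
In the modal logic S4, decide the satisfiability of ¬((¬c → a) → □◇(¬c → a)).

1. ¬((¬c → a) → □◇(¬c → a)), u
2. ¬c → a, u   [¬→-rule on 1]
3. ¬□◇(¬c → a), u   [¬→-rule on 1]
4. a, u   [→-rule on 2 (branches; this branch)]
5. ¬◇(¬c → a), v   [¬□-rule on 3: fresh world v, uRv]
6. ¬(¬c → a), v   [¬◇-rule on 5 via vRv]
7. ¬c, v   [¬→-rule on 6]
8. ¬a, v   [¬→-rule on 6]
Accessibility: uRu, uRv, vRv

Yes, satisfiable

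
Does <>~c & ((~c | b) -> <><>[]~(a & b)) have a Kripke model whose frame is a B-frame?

1. <>~c & ((~c | b) -> <><>[]~(a & b)), u
2. <>~c, u
3. (~c | b) -> <><>[]~(a & b), u
4. <><>[]~(a & b), u
5. ~c, v
6. <>[]~(a & b), w
7. []~(a & b), x
8. ~(a & b), w
9. ~(a & b), x
10. ~b, w
11. ~b, x
Accessibility: uRu, uRv, uRw, vRu, vRv, wRu, wRw, wRx, xRw, xRx

Satisfiable (open branch found)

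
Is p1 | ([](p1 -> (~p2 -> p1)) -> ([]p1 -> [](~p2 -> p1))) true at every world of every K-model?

Tableau for the negation ~(p1 | ([](p1 -> (~p2 -> p1)) -> ([]p1 -> [](~p2 -> p1)))):
1. ~(p1 | ([](p1 -> (~p2 -> p1)) -> ([]p1 -> [](~p2 -> p1)))), w0
2. ~p1, w0
3. ~([](p1 -> (~p2 -> p1)) -> ([]p1 -> [](~p2 -> p1))), w0
4. [](p1 -> (~p2 -> p1)), w0
5. ~([]p1 -> [](~p2 -> p1)), w0
6. []p1, w0
7. ~[](~p2 -> p1), w0
8. ~(~p2 -> p1), w1
9. ~p2, w1
10. ~p1, w1
11. p1 -> (~p2 -> p1), w1
12. p1, w1
Accessibility: w0Rw1
Branch closes: p1 and ~p1 both at w1.
Every branch of the negation's tableau closes; the branch above is one of them.

Yes, valid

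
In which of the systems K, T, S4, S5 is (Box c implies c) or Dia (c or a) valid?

T-tableau for the negation not ((Box c implies c) or Dia (c or a)):
1. not ((Box c implies c) or Dia (c or a)), u
2. not (Box c implies c), u
3. not Dia (c or a), u
4. Box c, u
5. not c, u
6. not (c or a), u
7. not a, u
8. c, u
Accessibility: uRu
Branch closes: c and not c both at u.
Every branch closes (one shown): valid in T, hence also in S4, S5 (every theorem of T is a theorem of S4 and S5).
K-tableau for the negation not ((Box c implies c) or Dia (c or a)):
1. not ((Box c implies c) or Dia (c or a)), u
2. not (Box c implies c), u
3. not Dia (c or a), u
4. Box c, u
5. not c, u
Complete open branch: countermodel on a K-frame, so not valid in K.

T, S4, S5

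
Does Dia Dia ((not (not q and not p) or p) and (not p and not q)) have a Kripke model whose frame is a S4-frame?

1. Dia Dia ((not (not q and not p) or p) and (not p and not q)), w0
2. Dia ((not (not q and not p) or p) and (not p and not q)), w1
3. (not (not q and not p) or p) and (not p and not q), w2
4. not (not q and not p) or p, w2
5. not p and not q, w2
6. not p, w2
7. not q, w2
8. not (not q and not p), w2
9. p, w2
Accessibility: w0Rw0, w0Rw1, w0Rw2, w1Rw1, w1Rw2, w2Rw2
Branch closes: p and not p both at w2.
Every branch closes; the branch above is one of them.

No, unsatisfiable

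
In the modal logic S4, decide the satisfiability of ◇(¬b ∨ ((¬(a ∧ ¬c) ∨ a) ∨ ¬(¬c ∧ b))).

Satisfiable (open branch found)

1. ◇(¬b ∨ ((¬(a ∧ ¬c) ∨ a) ∨ ¬(¬c ∧ b))), u
2. ¬b ∨ ((¬(a ∧ ¬c) ∨ a) ∨ ¬(¬c ∧ b)), v
3. (¬(a ∧ ¬c) ∨ a) ∨ ¬(¬c ∧ b), v
4. ¬(¬c ∧ b), v
5. ¬b, v
Accessibility: uRu, uRv, vRv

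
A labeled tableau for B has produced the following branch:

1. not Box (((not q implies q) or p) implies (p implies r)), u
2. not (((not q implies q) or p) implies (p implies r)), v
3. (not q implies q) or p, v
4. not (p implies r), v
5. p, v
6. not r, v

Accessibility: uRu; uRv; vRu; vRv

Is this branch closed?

No world carries both an atom and its negation.

Not closed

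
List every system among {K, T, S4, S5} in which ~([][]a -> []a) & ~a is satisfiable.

K

T-tableau for the formula:
1. ~([][]a -> []a) & ~a, 0
2. ~([][]a -> []a), 0
3. ~a, 0
4. [][]a, 0
5. ~[]a, 0
6. []a, 0
7. a, 0
Accessibility: 0R0
Branch closes: a and ~a both at 0.
Every branch closes (one shown): unsatisfiable in T, hence also in S4, S5 (every S4/S5-frame is a T-frame).
K-tableau for the formula:
1. ~([][]a -> []a) & ~a, 0
2. ~([][]a -> []a), 0
3. ~a, 0
4. [][]a, 0
5. ~[]a, 0
6. ~a, 1
7. []a, 1
Accessibility: 0R1
Complete open branch: satisfiable in K.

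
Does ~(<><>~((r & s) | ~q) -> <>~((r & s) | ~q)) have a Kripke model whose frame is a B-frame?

1. ~(<><>~((r & s) | ~q) -> <>~((r & s) | ~q)), w0
2. <><>~((r & s) | ~q), w0
3. ~<>~((r & s) | ~q), w0
4. (r & s) | ~q, w0
5. ~q, w0
6. <>~((r & s) | ~q), w1
7. (r & s) | ~q, w1
8. ~q, w1
9. ~((r & s) | ~q), w2
10. ~(r & s), w2
11. q, w2
12. ~s, w2
Accessibility: w0Rw0, w0Rw1, w1Rw0, w1Rw1, w1Rw2, w2Rw1, w2Rw2

Yes, satisfiable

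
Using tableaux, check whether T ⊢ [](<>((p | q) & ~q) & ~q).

Not valid

Tableau for the negation ~[](<>((p | q) & ~q) & ~q):
1. ~[](<>((p | q) & ~q) & ~q), 0
2. ~(<>((p | q) & ~q) & ~q), 1
3. q, 1
Accessibility: 0R0, 0R1, 1R1
The negation has an open branch (countermodel exists).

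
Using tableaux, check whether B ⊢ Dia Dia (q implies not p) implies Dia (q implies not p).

Not valid

Tableau for the negation not (Dia Dia (q implies not p) implies Dia (q implies not p)):
1. not (Dia Dia (q implies not p) implies Dia (q implies not p)), w0
2. Dia Dia (q implies not p), w0
3. not Dia (q implies not p), w0
4. not (q implies not p), w0
5. q, w0
6. p, w0
7. Dia (q implies not p), w1
8. not (q implies not p), w1
9. q, w1
10. p, w1
11. q implies not p, w2
12. not p, w2
Accessibility: w0Rw0, w0Rw1, w1Rw0, w1Rw1, w1Rw2, w2Rw1, w2Rw2
The negation has an open branch (countermodel exists).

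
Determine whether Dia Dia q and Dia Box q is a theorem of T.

Not valid

Tableau for the negation not (Dia Dia q and Dia Box q):
1. not (Dia Dia q and Dia Box q), u
2. not Dia Box q, u
3. not Box q, u
4. not q, v
5. not Box q, v
6. not q, w
Accessibility: uRu, uRv, vRv, vRw, wRw
The negation has an open branch (countermodel exists).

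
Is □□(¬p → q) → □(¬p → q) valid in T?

Tableau for the negation ¬(□□(¬p → q) → □(¬p → q)):
1. ¬(□□(¬p → q) → □(¬p → q)), u
2. □□(¬p → q), u
3. ¬□(¬p → q), u
4. □(¬p → q), u
5. ¬p → q, u
6. q, u
7. ¬(¬p → q), v
8. ¬p, v
9. ¬q, v
10. □(¬p → q), v
11. ¬p → q, v
12. q, v
Accessibility: uRu, uRv, vRv
Branch closes: q and ¬q both at v.
All branches of the negation close; one closing branch shown above.

Valid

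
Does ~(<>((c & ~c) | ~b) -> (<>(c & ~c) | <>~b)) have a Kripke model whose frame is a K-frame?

No, unsatisfiable

1. ~(<>((c & ~c) | ~b) -> (<>(c & ~c) | <>~b)), u
2. <>((c & ~c) | ~b), u
3. ~(<>(c & ~c) | <>~b), u
4. ~<>(c & ~c), u
5. ~<>~b, u
6. (c & ~c) | ~b, v
7. ~(c & ~c), v
8. b, v
9. c & ~c, v
10. c, v
11. ~c, v
Accessibility: uRv
Branch closes: c and ~c both at v.
Every branch closes; the branch above is one of them.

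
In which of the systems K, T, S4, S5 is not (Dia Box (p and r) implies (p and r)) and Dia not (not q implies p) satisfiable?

S4-tableau for the formula:
1. not (Dia Box (p and r) implies (p and r)) and Dia not (not q implies p), u
2. not (Dia Box (p and r) implies (p and r)), u
3. Dia not (not q implies p), u
4. Dia Box (p and r), u
5. not (p and r), u
6. not r, u
7. not (not q implies p), v
8. not q, v
9. not p, v
10. Box (p and r), w
11. p and r, w
12. p, w
13. r, w
Accessibility: uRu, uRv, uRw, vRv, wRw
Complete open branch: satisfiable in S4, hence also in K, T (this S4-model is also a K-model and a T-model).
S5-tableau for the formula:
1. not (Dia Box (p and r) implies (p and r)) and Dia not (not q implies p), u
2. not (Dia Box (p and r) implies (p and r)), u
3. Dia not (not q implies p), u
4. Dia Box (p and r), u
5. not (p and r), u
6. not r, u
7. not (not q implies p), v
8. not q, v
9. not p, v
10. Box (p and r), w
11. p and r, u
12. p, u
13. r, u
Accessibility: uRu, uRv, uRw, vRu, vRv, vRw, wRu, wRv, wRw
Branch closes: r and not r both at u.
Every branch closes (one shown): unsatisfiable in S5.

K, T, S4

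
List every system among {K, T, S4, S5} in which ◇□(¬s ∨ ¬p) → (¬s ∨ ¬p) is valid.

S4-tableau for the negation ¬(◇□(¬s ∨ ¬p) → (¬s ∨ ¬p)):
1. ¬(◇□(¬s ∨ ¬p) → (¬s ∨ ¬p)), 0
2. ◇□(¬s ∨ ¬p), 0
3. ¬(¬s ∨ ¬p), 0
4. s, 0
5. p, 0
6. □(¬s ∨ ¬p), 1
7. ¬s ∨ ¬p, 1
8. ¬p, 1
Accessibility: 0R0, 0R1, 1R1
Complete open branch: countermodel on an S4-frame, so not valid in S4, nor in K, T (the same frame is also a K-frame and a T-frame).
S5-tableau for the negation ¬(◇□(¬s ∨ ¬p) → (¬s ∨ ¬p)):
1. ¬(◇□(¬s ∨ ¬p) → (¬s ∨ ¬p)), 0
2. ◇□(¬s ∨ ¬p), 0
3. ¬(¬s ∨ ¬p), 0
4. s, 0
5. p, 0
6. □(¬s ∨ ¬p), 1
7. ¬s ∨ ¬p, 0
8. ¬s ∨ ¬p, 1
9. ¬p, 0
Accessibility: 0R0, 0R1, 1R0, 1R1
Branch closes: p and ¬p both at 0.
Every branch closes (one shown): valid in S5.

S5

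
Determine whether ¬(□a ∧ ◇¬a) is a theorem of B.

Tableau for the negation □a ∧ ◇¬a:
1. □a ∧ ◇¬a, w0
2. □a, w0
3. ◇¬a, w0
4. a, w0
5. ¬a, w1
6. a, w1
Accessibility: w0Rw0, w0Rw1, w1Rw0, w1Rw1
Branch closes: a and ¬a both at w1.
Every branch of the negation's tableau closes; the branch above is one of them.

Yes, valid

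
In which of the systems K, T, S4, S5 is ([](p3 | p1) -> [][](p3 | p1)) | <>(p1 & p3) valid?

S4, S5

T-tableau for the negation ~(([](p3 | p1) -> [][](p3 | p1)) | <>(p1 & p3)):
1. ~(([](p3 | p1) -> [][](p3 | p1)) | <>(p1 & p3)), w0
2. ~([](p3 | p1) -> [][](p3 | p1)), w0   [~|-rule on 1]
3. ~<>(p1 & p3), w0   [~|-rule on 1]
4. [](p3 | p1), w0   [~->-rule on 2]
5. ~[][](p3 | p1), w0   [~->-rule on 2]
6. ~(p1 & p3), w0   [~<>-rule on 3 via w0Rw0]
7. p3 | p1, w0   [[]-rule on 4 via w0Rw0]
8. ~p3, w0   [~&-rule on 6 (branches; this branch)]
9. p1, w0   [|-rule on 7 (branches; this branch)]
10. ~[](p3 | p1), w1   [~[]-rule on 5: fresh world w1, w0Rw1]
11. ~(p1 & p3), w1   [~<>-rule on 3 via w0Rw1]
12. p3 | p1, w1   [[]-rule on 4 via w0Rw1]
13. ~p3, w1   [~&-rule on 11 (branches; this branch)]
14. p1, w1   [|-rule on 12 (branches; this branch)]
15. ~(p3 | p1), w2   [~[]-rule on 10: fresh world w2, w1Rw2]
16. ~p3, w2   [~|-rule on 15]
17. ~p1, w2   [~|-rule on 15]
Accessibility: w0Rw0, w0Rw1, w1Rw1, w1Rw2, w2Rw2
Complete open branch: countermodel on a T-frame, so not valid in T, nor in K (the same frame is also a K-frame).
S4-tableau for the negation ~(([](p3 | p1) -> [][](p3 | p1)) | <>(p1 & p3)):
1. ~(([](p3 | p1) -> [][](p3 | p1)) | <>(p1 & p3)), w0
2. ~([](p3 | p1) -> [][](p3 | p1)), w0   [~|-rule on 1]
3. ~<>(p1 & p3), w0   [~|-rule on 1]
4. [](p3 | p1), w0   [~->-rule on 2]
5. ~[][](p3 | p1), w0   [~->-rule on 2]
6. ~(p1 & p3), w0   [~<>-rule on 3 via w0Rw0]
7. p3 | p1, w0   [[]-rule on 4 via w0Rw0]
8. ~p3, w0   [~&-rule on 6 (branches; this branch)]
9. p1, w0   [|-rule on 7 (branches; this branch)]
10. ~[](p3 | p1), w1   [~[]-rule on 5: fresh world w1, w0Rw1]
11. ~(p1 & p3), w1   [~<>-rule on 3 via w0Rw1]
12. p3 | p1, w1   [[]-rule on 4 via w0Rw1]
13. ~p3, w1   [~&-rule on 11 (branches; this branch)]
14. p1, w1   [|-rule on 12 (branches; this branch)]
15. ~(p3 | p1), w2   [~[]-rule on 10: fresh world w2, w1Rw2]
16. ~p3, w2   [~|-rule on 15]
17. ~p1, w2   [~|-rule on 15]
18. ~(p1 & p3), w2   [~<>-rule on 3 via w0Rw2]
19. p3 | p1, w2   [[]-rule on 4 via w0Rw2]
20. p1, w2   [|-rule on 19 (branches; this branch)]
Accessibility: w0Rw0, w0Rw1, w0Rw2, w1Rw1, w1Rw2, w2Rw2
Branch closes: p1 and ~p1 both at w2.
Every branch closes (one shown): valid in S4, hence also in S5 (every theorem of S4 is a theorem of S5).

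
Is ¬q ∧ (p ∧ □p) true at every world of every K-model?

Invalid (countermodel exists)

Tableau for the negation ¬(¬q ∧ (p ∧ □p)):
1. ¬(¬q ∧ (p ∧ □p)), w0
2. ¬(p ∧ □p), w0   [¬∧-rule on 1 (branches; this branch)]
3. ¬□p, w0   [¬∧-rule on 2 (branches; this branch)]
4. ¬p, w1   [¬□-rule on 3: fresh world w1, w0Rw1]
Accessibility: w0Rw1
The negation has an open branch (countermodel exists).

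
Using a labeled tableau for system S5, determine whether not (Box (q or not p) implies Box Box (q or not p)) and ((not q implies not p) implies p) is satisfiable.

1. not (Box (q or not p) implies Box Box (q or not p)) and ((not q implies not p) implies p), w0
2. not (Box (q or not p) implies Box Box (q or not p)), w0
3. (not q implies not p) implies p, w0
4. Box (q or not p), w0
5. not Box Box (q or not p), w0
6. q or not p, w0
7. p, w0
8. q, w0
9. not Box (q or not p), w1
10. q or not p, w1
11. not p, w1
12. not (q or not p), w2
13. not q, w2
14. p, w2
15. q or not p, w2
16. not p, w2
Accessibility: w0Rw0, w0Rw1, w0Rw2, w1Rw0, w1Rw1, w1Rw2, w2Rw0, w2Rw1, w2Rw2
Branch closes: p and not p both at w2.
Every branch closes; the branch above is one of them.

No, unsatisfiable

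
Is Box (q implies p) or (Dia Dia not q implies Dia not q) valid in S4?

Tableau for the negation not (Box (q implies p) or (Dia Dia not q implies Dia not q)):
1. not (Box (q implies p) or (Dia Dia not q implies Dia not q)), w0
2. not Box (q implies p), w0
3. not (Dia Dia not q implies Dia not q), w0
4. Dia Dia not q, w0
5. not Dia not q, w0
6. q, w0
7. not (q implies p), w1
8. q, w1
9. not p, w1
10. Dia not q, w2
11. q, w2
12. not q, w3
13. q, w3
Accessibility: w0Rw0, w0Rw1, w0Rw2, w0Rw3, w1Rw1, w2Rw2, w2Rw3, w3Rw3
Branch closes: q and not q both at w3.
Every branch of the negation's tableau closes; the branch above is one of them.

Valid in S4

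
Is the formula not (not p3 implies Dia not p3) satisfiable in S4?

1. not (not p3 implies Dia not p3), 0
2. not p3, 0
3. not Dia not p3, 0
4. p3, 0
Accessibility: 0R0
Branch closes: p3 and not p3 both at 0.
All branches of the tableau close; one closing branch shown above.

Unsatisfiable (every branch closes)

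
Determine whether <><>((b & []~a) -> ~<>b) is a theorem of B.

Invalid (countermodel exists)

Tableau for the negation ~<><>((b & []~a) -> ~<>b):
1. ~<><>((b & []~a) -> ~<>b), w0
2. ~<>((b & []~a) -> ~<>b), w0
3. ~((b & []~a) -> ~<>b), w0
4. b & []~a, w0
5. <>b, w0
6. b, w0
7. []~a, w0
8. ~a, w0
9. b, w1
10. ~<>((b & []~a) -> ~<>b), w1
11. ~((b & []~a) -> ~<>b), w1
12. b & []~a, w1
13. <>b, w1
14. []~a, w1
15. ~a, w1
16. b, w2
17. ~((b & []~a) -> ~<>b), w2
18. b & []~a, w2
19. <>b, w2
20. []~a, w2
21. ~a, w2
22. b, w3
23. ~a, w3
Accessibility: w0Rw0, w0Rw1, w1Rw0, w1Rw1, w1Rw2, w2Rw1, w2Rw2, w2Rw3, w3Rw2, w3Rw3
The negation has an open branch (countermodel exists).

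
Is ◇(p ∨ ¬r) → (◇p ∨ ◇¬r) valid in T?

Valid

Tableau for the negation ¬(◇(p ∨ ¬r) → (◇p ∨ ◇¬r)):
1. ¬(◇(p ∨ ¬r) → (◇p ∨ ◇¬r)), u
2. ◇(p ∨ ¬r), u
3. ¬(◇p ∨ ◇¬r), u
4. ¬◇p, u
5. ¬◇¬r, u
6. ¬p, u
7. r, u
8. p ∨ ¬r, v
9. ¬p, v
10. r, v
11. ¬r, v
Accessibility: uRu, uRv, vRv
Branch closes: r and ¬r both at v.
All branches of the negation close; one closing branch shown above.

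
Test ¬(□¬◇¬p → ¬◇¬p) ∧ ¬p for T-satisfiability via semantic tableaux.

Unsatisfiable (every branch closes)

1. ¬(□¬◇¬p → ¬◇¬p) ∧ ¬p, w0
2. ¬(□¬◇¬p → ¬◇¬p), w0   [∧-rule on 1]
3. ¬p, w0   [∧-rule on 1]
4. □¬◇¬p, w0   [¬→-rule on 2]
5. ◇¬p, w0   [¬→-rule on 2]
6. ¬◇¬p, w0   [□-rule on 4 via w0Rw0]
7. p, w0   [¬◇-rule on 6 via w0Rw0]
Accessibility: w0Rw0
Branch closes: p and ¬p both at w0.
(One branch shown.) All branches close.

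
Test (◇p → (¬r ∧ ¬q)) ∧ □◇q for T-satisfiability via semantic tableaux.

1. (◇p → (¬r ∧ ¬q)) ∧ □◇q, w0
2. ◇p → (¬r ∧ ¬q), w0   [∧-rule on 1]
3. □◇q, w0   [∧-rule on 1]
4. ◇q, w0   [□-rule on 3 via w0Rw0]
5. ¬r ∧ ¬q, w0   [→-rule on 2 (branches; this branch)]
6. ¬r, w0   [∧-rule on 5]
7. ¬q, w0   [∧-rule on 5]
8. q, w1   [◇-rule on 4: fresh world w1, w0Rw1]
9. ◇q, w1   [□-rule on 3 via w0Rw1]
10. q, w2   [◇-rule on 9: fresh world w2, w1Rw2]
Accessibility: w0Rw0, w0Rw1, w1Rw1, w1Rw2, w2Rw2

Satisfiable (open branch found)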